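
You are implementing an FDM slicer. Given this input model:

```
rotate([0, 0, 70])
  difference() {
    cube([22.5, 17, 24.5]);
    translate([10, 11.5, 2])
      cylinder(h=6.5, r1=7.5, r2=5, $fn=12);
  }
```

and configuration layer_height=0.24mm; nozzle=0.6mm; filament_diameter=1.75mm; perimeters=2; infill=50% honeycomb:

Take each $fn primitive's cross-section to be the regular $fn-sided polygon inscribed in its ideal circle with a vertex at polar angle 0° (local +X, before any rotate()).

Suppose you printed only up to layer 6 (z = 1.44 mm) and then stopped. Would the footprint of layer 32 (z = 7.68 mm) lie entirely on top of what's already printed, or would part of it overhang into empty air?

entirely on top

Compare the two slices. At z = 1.44: the cube is present — its section is the full 22.5×17 rectangle (area 382.50 mm²); the cone at (10, 11.5) is absent (z outside [2, 8.5]); Subtracting the remaining from the first: none of the subtracted shapes is present at this height, so the 22.5×17 cube is unchanged — area = 382.50 mm²; (whole slice rotated 70° about Z — lengths, areas and connectivity unchanged). At z = 7.68: the cube is present — its section is the full 22.5×17 rectangle (area 382.50 mm²); the cone at (10, 11.5): at t=0.874 of its height the radius interpolates to r₁+(r₂−r₁)t = 5.315, giving a regular 12-gon of that circumradius (area = (12/2)·5.315²·sin(360°/12) = 84.76 mm²); After the difference (first − rest): starting from the 22.5×17 cube (382.50 mm²), the cone at (10, 11.5) lies wholly inside it (removes its full 84.76 mm² and its 33.02 mm outline becomes a hole wall) — area = 297.74 mm²; (whole slice rotated 70° about Z — lengths, areas and connectivity unchanged). Checking containment: the cross-section at z = 7.68 is a subset of the cross-section at z = 1.44.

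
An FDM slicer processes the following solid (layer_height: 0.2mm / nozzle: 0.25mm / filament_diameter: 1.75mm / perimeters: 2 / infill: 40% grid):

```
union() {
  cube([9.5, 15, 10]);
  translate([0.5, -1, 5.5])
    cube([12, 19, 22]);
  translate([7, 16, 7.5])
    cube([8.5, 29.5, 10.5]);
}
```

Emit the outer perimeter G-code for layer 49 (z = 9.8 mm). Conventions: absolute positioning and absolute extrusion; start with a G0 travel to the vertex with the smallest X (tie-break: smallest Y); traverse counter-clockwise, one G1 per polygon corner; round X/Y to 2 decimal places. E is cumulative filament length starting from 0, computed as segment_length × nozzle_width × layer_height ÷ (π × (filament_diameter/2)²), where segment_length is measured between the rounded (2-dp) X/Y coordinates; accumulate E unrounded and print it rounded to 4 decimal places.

G0 X0.00 Y0.00 Z9.80
G1 X0.50 Y0.00 E0.0104
G1 X0.50 Y-1.00 E0.0312
G1 X12.50 Y-1.00 E0.2806
G1 X12.50 Y16.00 E0.6340
G1 X15.50 Y16.00 E0.6964
G1 X15.50 Y45.50 E1.3096
G1 X7.00 Y45.50 E1.4863
G1 X7.00 Y18.00 E2.0580
G1 X0.50 Y18.00 E2.1931
G1 X0.50 Y15.00 E2.2555
G1 X0.00 Y15.00 E2.2658
G1 X0.00 Y0.00 E2.5777

At z = 9.8 mm: the 9.5×15 cube contributes its full rectangle; the 12×19 cube at (0.5, -1) contributes its full rectangle; the cube at (7, 16) (footprint 8.5×29.5) is included at this height; Combining (union): the regions partially overlap (shared area 146.00 mm²), so overlapping operands fuse into one piece — 1 connected region. The outline is a single polygon with 12 vertices. Extrusion per mm of travel: 0.25 × 0.2 / (π × 0.875²) = 0.020788. Accumulating E over each segment gives final E = 2.5777.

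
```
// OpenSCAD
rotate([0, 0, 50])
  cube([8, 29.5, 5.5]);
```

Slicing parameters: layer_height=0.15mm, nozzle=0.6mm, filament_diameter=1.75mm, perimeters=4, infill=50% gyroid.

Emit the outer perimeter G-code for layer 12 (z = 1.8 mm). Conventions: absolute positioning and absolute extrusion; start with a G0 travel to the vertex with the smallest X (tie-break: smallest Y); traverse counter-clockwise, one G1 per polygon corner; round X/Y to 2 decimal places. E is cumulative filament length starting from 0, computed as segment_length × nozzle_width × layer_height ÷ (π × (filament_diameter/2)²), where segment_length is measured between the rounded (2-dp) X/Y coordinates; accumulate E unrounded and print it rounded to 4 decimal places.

G0 X-22.60 Y18.96 Z1.80
G1 X0.00 Y0.00 E1.1038
G1 X5.14 Y6.13 E1.4031
G1 X-17.46 Y25.09 E2.5070
G1 X-22.60 Y18.96 E2.8063

At z = 1.8 mm: the 8×29.5 cube contributes its full rectangle; (rotated 50° about Z; rotation is an isometry so areas/perimeters/island counts are preserved). The outline is a single polygon with 4 vertices. Extrusion per mm of travel: 0.6 × 0.15 / (π × 0.875²) = 0.037418. Accumulating E over each segment gives final E = 2.8063.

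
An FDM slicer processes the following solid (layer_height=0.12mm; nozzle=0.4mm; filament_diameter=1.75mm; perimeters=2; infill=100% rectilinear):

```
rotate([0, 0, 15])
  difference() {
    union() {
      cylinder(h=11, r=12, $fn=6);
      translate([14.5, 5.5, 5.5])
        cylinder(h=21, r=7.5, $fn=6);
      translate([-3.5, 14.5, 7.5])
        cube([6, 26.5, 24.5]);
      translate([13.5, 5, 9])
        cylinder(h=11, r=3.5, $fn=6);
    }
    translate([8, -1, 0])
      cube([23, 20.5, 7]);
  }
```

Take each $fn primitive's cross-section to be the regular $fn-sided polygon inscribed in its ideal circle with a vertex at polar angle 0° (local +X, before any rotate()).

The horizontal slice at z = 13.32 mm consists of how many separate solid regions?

2

At z = 13.32 mm: the cylinder is absent (z outside [0, 11]); the cylinder at (14.5, 5.5): section is a regular 6-gon, circumradius r=7.5; the cube at (-3.5, 14.5) (footprint 6×26.5) is included at this height; the r=3.5 cylinder at (13.5, 5) gives a regular 6-gon of circumradius 3.5 (constant along its height); Taking the union: the regions partially overlap (shared area 31.83 mm²), so overlapping operands fuse into one piece — 2 connected regions; the cube at (8, -1) is absent (z outside [0, 7]); After the difference (first − rest): none of the subtracted shapes is present at this height, so that combined region is unchanged — 2 connected regions; (rotated 15° about Z; rotation is an isometry so areas/perimeters/island counts are preserved). The result has 2 disconnected regions.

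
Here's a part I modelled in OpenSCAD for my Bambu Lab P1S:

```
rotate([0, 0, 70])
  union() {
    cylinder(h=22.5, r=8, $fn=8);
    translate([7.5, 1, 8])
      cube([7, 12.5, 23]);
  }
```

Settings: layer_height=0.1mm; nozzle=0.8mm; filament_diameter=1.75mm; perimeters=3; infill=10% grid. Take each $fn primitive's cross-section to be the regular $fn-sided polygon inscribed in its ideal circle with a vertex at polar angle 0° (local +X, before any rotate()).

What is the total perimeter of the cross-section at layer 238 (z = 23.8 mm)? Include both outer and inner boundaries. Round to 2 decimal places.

39.00 mm

At z = 23.8 mm: the cylinder is not intersected at this z (z outside [0, 22.5]); the cube at (7.5, 1) is present — its section is the full 7×12.5 rectangle (perimeter 39.00 mm); Merging all regions: only the 7×12.5 cube at (7.5, 1) is present, so the union is just that shape — boundary = 39.00 mm; (whole slice rotated 70° about Z — lengths, areas and connectivity unchanged). Overall, the cross-section is a single solid region. Total boundary length (outer) = 39.00 mm.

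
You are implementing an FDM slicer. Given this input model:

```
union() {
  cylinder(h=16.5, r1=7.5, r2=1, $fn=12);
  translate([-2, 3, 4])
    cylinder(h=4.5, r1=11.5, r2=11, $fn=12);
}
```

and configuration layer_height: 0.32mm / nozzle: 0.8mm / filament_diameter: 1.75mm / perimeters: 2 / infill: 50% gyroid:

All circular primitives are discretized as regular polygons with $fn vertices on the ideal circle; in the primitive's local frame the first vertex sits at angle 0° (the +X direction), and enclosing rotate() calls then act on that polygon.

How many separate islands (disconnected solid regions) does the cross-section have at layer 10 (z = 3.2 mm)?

At z = 3.2 mm: the cone contributes a regular 12-gon of circumradius 6.239 (interpolated between r1=7.5 and r2=1 at t=0.194); the cone at (-2, 3) is not intersected at this z (z outside [4, 8.5]); Taking the union: only the cone is present, so the union is just that shape — 1 connected region. Overall, the cross-section is a single solid region. Island count = 1.

1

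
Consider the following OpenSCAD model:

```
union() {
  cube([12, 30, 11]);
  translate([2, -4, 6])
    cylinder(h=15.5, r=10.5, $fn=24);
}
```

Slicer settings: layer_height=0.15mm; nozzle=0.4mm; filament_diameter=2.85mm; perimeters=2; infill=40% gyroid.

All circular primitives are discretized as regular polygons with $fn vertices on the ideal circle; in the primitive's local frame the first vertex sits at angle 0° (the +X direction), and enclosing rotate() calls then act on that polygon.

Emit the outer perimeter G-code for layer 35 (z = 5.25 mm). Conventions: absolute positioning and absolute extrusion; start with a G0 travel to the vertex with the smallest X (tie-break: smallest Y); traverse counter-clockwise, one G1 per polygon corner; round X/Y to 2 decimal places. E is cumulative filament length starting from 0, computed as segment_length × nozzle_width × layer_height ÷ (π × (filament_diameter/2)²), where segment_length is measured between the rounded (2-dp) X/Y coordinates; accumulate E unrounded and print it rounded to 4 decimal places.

At z = 5.25 mm: the cube is present — its section is the full 12×30 rectangle; the cylinder at (2, -4) is absent (z outside [6, 21.5]); Taking the union: only the 12×30 cube is present, so the union is just that shape — 1 connected region. The outline is a single polygon with 4 vertices. Extrusion per mm of travel: 0.4 × 0.15 / (π × 1.425²) = 0.009405. Accumulating E over each segment gives final E = 0.7900.

G0 X0.00 Y0.00 Z5.25
G1 X12.00 Y0.00 E0.1129
G1 X12.00 Y30.00 E0.3950
G1 X0.00 Y30.00 E0.5079
G1 X0.00 Y0.00 E0.7900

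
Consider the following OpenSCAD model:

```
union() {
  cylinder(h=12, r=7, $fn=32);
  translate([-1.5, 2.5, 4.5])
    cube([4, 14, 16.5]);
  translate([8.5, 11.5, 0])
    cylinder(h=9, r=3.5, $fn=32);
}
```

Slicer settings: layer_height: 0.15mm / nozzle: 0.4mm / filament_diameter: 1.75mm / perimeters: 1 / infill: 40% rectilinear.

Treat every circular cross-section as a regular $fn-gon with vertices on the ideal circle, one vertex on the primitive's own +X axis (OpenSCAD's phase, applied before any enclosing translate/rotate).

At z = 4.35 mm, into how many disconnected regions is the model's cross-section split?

2

At z = 4.35 mm: the r=7 cylinder contributes a regular 32-gon of circumradius 7; the cube at (-1.5, 2.5) does not reach this height (z outside [4.5, 21]); the r=3.5 cylinder at (8.5, 11.5) gives a regular 32-gon of circumradius 3.5 (constant along its height); Merging all regions: the 2 present regions are separate (no shared area or edge), so areas and boundary lengths simply add and each stays a separate island — 2 connected regions. The result has 2 disconnected regions.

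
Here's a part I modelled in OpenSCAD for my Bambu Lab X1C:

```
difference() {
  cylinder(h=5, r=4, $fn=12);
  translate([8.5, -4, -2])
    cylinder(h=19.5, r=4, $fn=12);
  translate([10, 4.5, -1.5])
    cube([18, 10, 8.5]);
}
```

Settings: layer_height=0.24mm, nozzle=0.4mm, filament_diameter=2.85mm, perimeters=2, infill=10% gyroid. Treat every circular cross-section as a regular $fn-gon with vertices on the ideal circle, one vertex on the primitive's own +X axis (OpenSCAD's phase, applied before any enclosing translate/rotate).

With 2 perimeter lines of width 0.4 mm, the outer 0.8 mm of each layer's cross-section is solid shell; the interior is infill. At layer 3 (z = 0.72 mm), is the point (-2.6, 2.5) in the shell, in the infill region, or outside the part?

shell

At z = 0.72 mm: the r=4 cylinder gives a regular 12-gon of circumradius 4 (constant along its height); the r=4 cylinder at (8.5, -4) contributes a regular 12-gon of circumradius 4; the cube at (10, 4.5) (footprint 18×10) is included at this height; After the difference (first − rest): starting from the r=4 cylinder, the r=4 cylinder at (8.5, -4) misses the remaining region (no effect); the 18×10 cube at (10, 4.5) misses the remaining region (no effect) — 1 connected region. Overall, the cross-section is a single solid region. The nearest boundary edge runs (-3.46, 2.00)→(-2.00, 3.46); distance from the point to it = 0.26 mm. The point is inside the cross-section, 0.26 mm from the nearest boundary — within the 0.8 mm shell band (2 × 0.4).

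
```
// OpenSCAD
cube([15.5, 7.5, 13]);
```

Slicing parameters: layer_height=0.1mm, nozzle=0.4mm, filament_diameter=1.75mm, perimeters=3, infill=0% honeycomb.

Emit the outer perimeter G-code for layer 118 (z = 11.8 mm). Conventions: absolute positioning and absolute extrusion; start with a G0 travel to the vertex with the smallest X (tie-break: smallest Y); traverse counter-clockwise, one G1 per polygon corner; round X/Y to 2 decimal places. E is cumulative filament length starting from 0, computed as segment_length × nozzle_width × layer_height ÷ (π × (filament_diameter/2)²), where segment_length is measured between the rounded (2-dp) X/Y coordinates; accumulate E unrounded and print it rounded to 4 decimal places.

At z = 11.8 mm: the cube (footprint 15.5×7.5) is included at this height. The outline is a single polygon with 4 vertices. Extrusion per mm of travel: 0.4 × 0.1 / (π × 0.875²) = 0.016630. Accumulating E over each segment gives final E = 0.7650.

G0 X0.00 Y0.00 Z11.80
G1 X15.50 Y0.00 E0.2578
G1 X15.50 Y7.50 E0.3825
G1 X0.00 Y7.50 E0.6403
G1 X0.00 Y0.00 E0.7650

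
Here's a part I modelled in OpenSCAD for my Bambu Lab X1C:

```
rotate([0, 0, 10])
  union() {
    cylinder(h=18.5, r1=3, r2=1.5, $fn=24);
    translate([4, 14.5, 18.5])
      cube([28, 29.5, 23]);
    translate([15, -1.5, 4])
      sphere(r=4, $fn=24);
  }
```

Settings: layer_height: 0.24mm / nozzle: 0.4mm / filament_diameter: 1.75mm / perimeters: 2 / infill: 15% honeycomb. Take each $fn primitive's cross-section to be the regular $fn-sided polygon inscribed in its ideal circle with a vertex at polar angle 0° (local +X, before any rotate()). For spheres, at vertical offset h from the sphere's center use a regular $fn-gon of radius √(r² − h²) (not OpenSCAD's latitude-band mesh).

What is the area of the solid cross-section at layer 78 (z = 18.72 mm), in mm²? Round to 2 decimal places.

At z = 18.72 mm: the cone does not reach this height (z outside [0, 18.5]); the cube at (4, 14.5) (footprint 28×29.5) is included at this height (area 826.00 mm²); the sphere at (15, -1.5) is absent (|z−center|=14.720 > r=4); Taking the union: only the 28×29.5 cube at (4, 14.5) is present, so the union is just that shape — area = 826.00 mm²; (rotated 10° about Z; rotation is an isometry so areas/perimeters/island counts are preserved). Overall, the cross-section is a single solid region. Net area = 826.00 mm².

826.00 mm²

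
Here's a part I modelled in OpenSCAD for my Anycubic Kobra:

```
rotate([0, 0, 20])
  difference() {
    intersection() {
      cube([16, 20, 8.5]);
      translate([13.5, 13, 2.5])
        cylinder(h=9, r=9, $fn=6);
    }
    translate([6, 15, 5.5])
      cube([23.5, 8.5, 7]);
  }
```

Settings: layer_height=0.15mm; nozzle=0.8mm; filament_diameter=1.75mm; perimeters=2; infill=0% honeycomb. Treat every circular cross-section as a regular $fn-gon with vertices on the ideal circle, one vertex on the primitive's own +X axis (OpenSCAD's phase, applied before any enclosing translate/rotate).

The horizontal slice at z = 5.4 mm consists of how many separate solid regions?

At z = 5.4 mm: the cube is present — its section is the full 16×20 rectangle; the cylinder at (13.5, 13): section is a regular 6-gon, circumradius r=9; Keeping only the common overlap: the r=9 cylinder at (13.5, 13) partially overlaps the 16×20 cube; clipping to the common part keeps 138.45 mm² — 1 connected region; the cube at (6, 15) does not reach this height (z outside [5.5, 12.5]); Taking the first minus the rest: none of the subtracted shapes is present at this height, so that combined region is unchanged — 1 connected region; (rotated 20° about Z; rotation is an isometry so areas/perimeters/island counts are preserved). The result has 1 disconnected region.

1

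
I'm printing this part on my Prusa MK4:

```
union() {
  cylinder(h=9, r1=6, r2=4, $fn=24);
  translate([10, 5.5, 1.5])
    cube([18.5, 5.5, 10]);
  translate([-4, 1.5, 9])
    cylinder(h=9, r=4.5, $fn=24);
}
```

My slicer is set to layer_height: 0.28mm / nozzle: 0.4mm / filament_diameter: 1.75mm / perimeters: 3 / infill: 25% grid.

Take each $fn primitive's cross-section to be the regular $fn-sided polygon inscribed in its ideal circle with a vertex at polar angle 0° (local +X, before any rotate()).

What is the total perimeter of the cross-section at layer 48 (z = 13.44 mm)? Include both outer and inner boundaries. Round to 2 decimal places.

At z = 13.44 mm: the cone is not intersected at this z (z outside [0, 9]); the cube at (10, 5.5) does not reach this height (z outside [1.5, 11.5]); the r=4.5 cylinder at (-4, 1.5) contributes a regular 24-gon of circumradius 4.5 (perimeter = 2·24·4.500·sin(180°/24) = 28.19 mm); Merging all regions: only the r=4.5 cylinder at (-4, 1.5) is present, so the union is just that shape — boundary = 28.19 mm. Overall, the cross-section is a single solid region. Total boundary length (outer) = 28.19 mm.

28.19 mm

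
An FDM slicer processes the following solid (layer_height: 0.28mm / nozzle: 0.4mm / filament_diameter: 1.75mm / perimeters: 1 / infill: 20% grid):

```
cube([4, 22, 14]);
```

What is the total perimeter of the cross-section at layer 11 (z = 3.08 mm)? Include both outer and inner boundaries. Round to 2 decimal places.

52.00 mm

At z = 3.08 mm: the 4×22 cube contributes its full rectangle (perimeter 52.00 mm). Overall, the cross-section is a single solid region. Total boundary length (outer) = 52.00 mm.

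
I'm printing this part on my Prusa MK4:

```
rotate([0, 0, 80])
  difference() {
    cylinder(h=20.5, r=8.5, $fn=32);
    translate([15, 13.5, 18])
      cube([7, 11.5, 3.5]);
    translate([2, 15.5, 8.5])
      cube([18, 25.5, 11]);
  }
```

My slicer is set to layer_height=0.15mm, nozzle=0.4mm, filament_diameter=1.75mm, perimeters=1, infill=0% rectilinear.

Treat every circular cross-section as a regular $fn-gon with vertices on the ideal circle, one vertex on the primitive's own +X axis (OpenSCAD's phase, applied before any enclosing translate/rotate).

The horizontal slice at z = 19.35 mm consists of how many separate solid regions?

At z = 19.35 mm: the r=8.5 cylinder contributes a regular 32-gon of circumradius 8.5; the 7×11.5 cube at (15, 13.5) contributes its full rectangle; the cube at (2, 15.5) (footprint 18×25.5) is included at this height; Taking the first minus the rest: starting from the r=8.5 cylinder, the 7×11.5 cube at (15, 13.5) misses the remaining region (no effect); the 18×25.5 cube at (2, 15.5) misses the remaining region (no effect) — 1 connected region; (rotated 80° about Z; rotation is an isometry so areas/perimeters/island counts are preserved). The result has 1 disconnected region.

1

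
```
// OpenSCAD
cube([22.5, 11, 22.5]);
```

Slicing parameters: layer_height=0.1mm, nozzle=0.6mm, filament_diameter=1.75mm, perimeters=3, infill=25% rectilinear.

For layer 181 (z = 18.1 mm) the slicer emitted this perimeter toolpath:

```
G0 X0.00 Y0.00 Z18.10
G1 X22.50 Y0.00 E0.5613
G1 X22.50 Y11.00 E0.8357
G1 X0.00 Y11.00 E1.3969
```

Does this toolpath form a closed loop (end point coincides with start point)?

no

Start point (G0): (0.00, 0.00). End point (last G1): the path does not return to the start — open.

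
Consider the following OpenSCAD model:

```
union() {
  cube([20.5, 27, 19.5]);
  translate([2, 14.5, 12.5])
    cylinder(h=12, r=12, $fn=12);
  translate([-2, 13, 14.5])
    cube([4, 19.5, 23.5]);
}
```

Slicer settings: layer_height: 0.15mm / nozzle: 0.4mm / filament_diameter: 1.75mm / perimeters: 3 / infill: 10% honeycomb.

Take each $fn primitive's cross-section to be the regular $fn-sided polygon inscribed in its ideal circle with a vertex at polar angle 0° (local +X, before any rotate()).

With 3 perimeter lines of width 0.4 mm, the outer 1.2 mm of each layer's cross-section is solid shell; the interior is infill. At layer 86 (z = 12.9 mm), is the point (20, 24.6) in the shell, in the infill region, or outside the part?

shell

At z = 12.9 mm: the cube (footprint 20.5×27) is included at this height; the r=12 cylinder at (2, 14.5) contributes a regular 12-gon of circumradius 12; the cube at (-2, 13) is absent (z outside [14.5, 38]); Merging all regions: the regions partially overlap (shared area 262.93 mm²), so overlapping operands fuse into one piece — 1 connected region. Overall, the cross-section is a single solid region. The nearest boundary edge runs (20.50, 27.00)→(20.50, 0.00); distance from the point to it = 0.50 mm. The point is inside the cross-section, 0.50 mm from the nearest boundary — within the 1.2 mm shell band (3 × 0.4).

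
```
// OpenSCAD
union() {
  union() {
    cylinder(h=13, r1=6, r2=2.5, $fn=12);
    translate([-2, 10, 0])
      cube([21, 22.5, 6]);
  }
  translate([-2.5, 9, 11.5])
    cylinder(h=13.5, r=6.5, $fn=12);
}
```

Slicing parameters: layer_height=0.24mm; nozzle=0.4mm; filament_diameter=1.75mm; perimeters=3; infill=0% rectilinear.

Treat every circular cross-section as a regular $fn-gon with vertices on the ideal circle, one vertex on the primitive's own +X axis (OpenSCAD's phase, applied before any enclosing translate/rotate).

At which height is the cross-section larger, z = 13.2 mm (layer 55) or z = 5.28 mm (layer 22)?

layer 22 (z = 5.28 mm)

Layer 55 (z = 13.2): the cone is absent (z outside [0, 13]); the cube at (-2, 10) does not reach this height (z outside [0, 6]); Merging all regions: nothing is present at this height; the r=6.5 cylinder at (-2.5, 9) gives a regular 12-gon of circumradius 6.5 (constant along its height) (area = (12/2)·6.500²·sin(360°/12) = 126.75 mm²); Taking the union: only the r=6.5 cylinder at (-2.5, 9) is present, so the union is just that shape — area = 126.75 mm². So its area = 126.75 mm². Layer 22 (z = 5.28): the cone (r1=6→r2=2.5) has section circumradius 4.578 here — a regular 12-gon (area = (12/2)·4.578²·sin(360°/12) = 62.89 mm²); the cube at (-2, 10) (footprint 21×22.5) is included at this height (area 472.50 mm²); Merging all regions: the 2 present regions are separate (no shared area or edge), so areas and boundary lengths simply add and each stays a separate island — area = 535.39 mm²; the cylinder at (-2.5, 9) is not intersected at this z (z outside [11.5, 25]); Combining (union): only the result so far is present, so the union is just that shape — area = 535.39 mm². So its area = 535.39 mm². Layer 22 is larger (535.39 vs 126.75 mm²).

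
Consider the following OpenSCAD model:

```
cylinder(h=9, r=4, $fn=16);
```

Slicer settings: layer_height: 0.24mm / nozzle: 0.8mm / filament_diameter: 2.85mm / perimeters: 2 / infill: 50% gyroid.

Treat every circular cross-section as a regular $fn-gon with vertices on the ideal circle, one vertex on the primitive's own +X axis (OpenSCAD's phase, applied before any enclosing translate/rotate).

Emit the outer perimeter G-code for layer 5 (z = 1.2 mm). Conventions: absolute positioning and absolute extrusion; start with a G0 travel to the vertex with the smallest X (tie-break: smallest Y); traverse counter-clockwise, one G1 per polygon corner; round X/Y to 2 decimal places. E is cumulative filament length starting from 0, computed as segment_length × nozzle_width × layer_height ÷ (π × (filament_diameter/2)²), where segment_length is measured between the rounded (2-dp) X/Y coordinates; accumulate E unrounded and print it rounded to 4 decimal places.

At z = 1.2 mm: the cylinder: section is a regular 16-gon, circumradius r=4. The outline is a single polygon with 16 vertices. Extrusion per mm of travel: 0.8 × 0.24 / (π × 1.425²) = 0.030097. Accumulating E over each segment gives final E = 0.7520.

G0 X-4.00 Y0.00 Z1.20
G1 X-3.70 Y-1.53 E0.0469
G1 X-2.83 Y-2.83 E0.0940
G1 X-1.53 Y-3.70 E0.1411
G1 X0.00 Y-4.00 E0.1880
G1 X1.53 Y-3.70 E0.2349
G1 X2.83 Y-2.83 E0.2820
G1 X3.70 Y-1.53 E0.3291
G1 X4.00 Y0.00 E0.3760
G1 X3.70 Y1.53 E0.4229
G1 X2.83 Y2.83 E0.4700
G1 X1.53 Y3.70 E0.5171
G1 X0.00 Y4.00 E0.5640
G1 X-1.53 Y3.70 E0.6110
G1 X-2.83 Y2.83 E0.6580
G1 X-3.70 Y1.53 E0.7051
G1 X-4.00 Y0.00 E0.7520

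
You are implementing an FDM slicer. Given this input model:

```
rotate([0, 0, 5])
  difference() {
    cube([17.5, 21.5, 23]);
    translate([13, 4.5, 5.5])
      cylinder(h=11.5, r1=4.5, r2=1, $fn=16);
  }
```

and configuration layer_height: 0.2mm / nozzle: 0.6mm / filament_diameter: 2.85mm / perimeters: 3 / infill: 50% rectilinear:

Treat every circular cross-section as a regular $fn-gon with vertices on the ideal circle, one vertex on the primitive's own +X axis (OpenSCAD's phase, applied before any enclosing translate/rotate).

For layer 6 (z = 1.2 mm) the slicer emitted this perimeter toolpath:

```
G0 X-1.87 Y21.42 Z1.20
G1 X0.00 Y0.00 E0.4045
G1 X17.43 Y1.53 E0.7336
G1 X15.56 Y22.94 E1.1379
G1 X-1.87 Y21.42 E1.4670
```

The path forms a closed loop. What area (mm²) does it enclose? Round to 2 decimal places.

376.12 mm²

Apply the shoelace formula to the sequence of (X, Y) vertices; enclosed area = 376.12 mm².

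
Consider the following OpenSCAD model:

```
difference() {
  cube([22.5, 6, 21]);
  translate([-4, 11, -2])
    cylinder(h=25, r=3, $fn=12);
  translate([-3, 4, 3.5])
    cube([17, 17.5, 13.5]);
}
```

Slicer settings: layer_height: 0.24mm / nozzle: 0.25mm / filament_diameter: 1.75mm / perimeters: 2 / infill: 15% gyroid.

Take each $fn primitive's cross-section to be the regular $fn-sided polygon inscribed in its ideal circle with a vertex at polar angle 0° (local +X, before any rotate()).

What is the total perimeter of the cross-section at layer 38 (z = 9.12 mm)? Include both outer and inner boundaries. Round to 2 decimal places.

57.00 mm

At z = 9.12 mm: the 22.5×6 cube contributes its full rectangle (perimeter 57.00 mm); the r=3 cylinder at (-4, 11) gives a regular 12-gon of circumradius 3 (constant along its height) (perimeter = 2·12·3.000·sin(180°/12) = 18.63 mm); the cube at (-3, 4) (footprint 17×17.5) is included at this height (perimeter 69.00 mm); After the difference (first − rest): starting from the 22.5×6 cube, the r=3 cylinder at (-4, 11) misses the remaining region (no effect); the 17×17.5 cube at (-3, 4) partially overlaps it — only the 28.00 mm² overlap (of its 297.50 mm²) is removed, clipping the outline — boundary = 57.00 mm. Overall, the cross-section is a single solid region. Total boundary length (outer) = 57.00 mm.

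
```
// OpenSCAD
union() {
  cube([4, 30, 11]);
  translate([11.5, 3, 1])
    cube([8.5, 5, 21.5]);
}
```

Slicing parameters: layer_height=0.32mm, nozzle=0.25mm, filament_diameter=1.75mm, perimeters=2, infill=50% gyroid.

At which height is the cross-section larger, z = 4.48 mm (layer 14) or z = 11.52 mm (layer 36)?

layer 14 (z = 4.48 mm)

Layer 14 (z = 4.48): the cube (footprint 4×30) is included at this height (area 120.00 mm²); the cube at (11.5, 3) is present — its section is the full 8.5×5 rectangle (area 42.50 mm²); Merging all regions: the 2 present regions are separate (no shared area or edge), so areas and boundary lengths simply add and each stays a separate island — area = 162.50 mm². So its area = 162.50 mm². Layer 36 (z = 11.52): the cube is absent (z outside [0, 11]); the cube at (11.5, 3) (footprint 8.5×5) is included at this height (area 42.50 mm²); Merging all regions: only the 8.5×5 cube at (11.5, 3) is present, so the union is just that shape — area = 42.50 mm². So its area = 42.50 mm². Layer 14 is larger (162.50 vs 42.50 mm²).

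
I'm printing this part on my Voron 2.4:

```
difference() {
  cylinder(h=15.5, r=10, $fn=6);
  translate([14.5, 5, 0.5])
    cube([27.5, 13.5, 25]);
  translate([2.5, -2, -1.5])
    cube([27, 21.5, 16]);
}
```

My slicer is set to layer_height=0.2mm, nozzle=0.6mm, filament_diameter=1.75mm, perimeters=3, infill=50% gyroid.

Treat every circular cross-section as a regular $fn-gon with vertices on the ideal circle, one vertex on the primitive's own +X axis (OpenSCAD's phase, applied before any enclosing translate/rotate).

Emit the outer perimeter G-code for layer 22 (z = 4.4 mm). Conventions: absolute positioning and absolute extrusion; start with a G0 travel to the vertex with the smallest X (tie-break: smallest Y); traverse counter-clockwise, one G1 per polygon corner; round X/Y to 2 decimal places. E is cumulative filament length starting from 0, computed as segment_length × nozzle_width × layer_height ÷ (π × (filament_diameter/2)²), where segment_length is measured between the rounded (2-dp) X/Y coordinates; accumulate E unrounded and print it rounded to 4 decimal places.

At z = 4.4 mm: the r=10 cylinder contributes a regular 6-gon of circumradius 10; the cube at (14.5, 5) (footprint 27.5×13.5) is included at this height; the cube at (2.5, -2) is present — its section is the full 27×21.5 rectangle; Taking the first minus the rest: starting from the r=10 cylinder, the 27.5×13.5 cube at (14.5, 5) misses the remaining region (no effect); the 27×21.5 cube at (2.5, -2) partially overlaps it — only the 57.15 mm² overlap (of its 580.50 mm²) is removed, clipping the outline — 1 connected region. The outline is a single polygon with 7 vertices. Extrusion per mm of travel: 0.6 × 0.2 / (π × 0.875²) = 0.049890. Accumulating E over each segment gives final E = 3.1033.

G0 X-10.00 Y0.00 Z4.40
G1 X-5.00 Y-8.66 E0.4989
G1 X5.00 Y-8.66 E0.9978
G1 X8.85 Y-2.00 E1.3816
G1 X2.50 Y-2.00 E1.6984
G1 X2.50 Y8.66 E2.2302
G1 X-5.00 Y8.66 E2.6044
G1 X-10.00 Y0.00 E3.1033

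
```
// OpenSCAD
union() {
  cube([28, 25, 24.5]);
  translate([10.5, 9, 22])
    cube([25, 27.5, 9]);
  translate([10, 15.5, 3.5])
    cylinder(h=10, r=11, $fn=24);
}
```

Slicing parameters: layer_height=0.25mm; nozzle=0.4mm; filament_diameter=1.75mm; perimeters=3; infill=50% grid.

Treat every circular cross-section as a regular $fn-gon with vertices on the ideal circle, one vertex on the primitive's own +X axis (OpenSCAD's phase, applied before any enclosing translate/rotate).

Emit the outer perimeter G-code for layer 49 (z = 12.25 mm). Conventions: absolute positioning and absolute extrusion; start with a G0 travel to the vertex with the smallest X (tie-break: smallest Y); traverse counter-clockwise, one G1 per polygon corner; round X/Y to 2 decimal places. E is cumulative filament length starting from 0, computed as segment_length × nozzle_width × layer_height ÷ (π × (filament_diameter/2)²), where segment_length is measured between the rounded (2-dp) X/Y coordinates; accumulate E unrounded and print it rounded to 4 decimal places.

G0 X-1.00 Y15.50 Z12.25
G1 X-0.63 Y12.65 E0.1195
G1 X0.00 Y11.14 E0.1875
G1 X0.00 Y0.00 E0.6507
G1 X28.00 Y0.00 E1.8148
G1 X28.00 Y25.00 E2.8541
G1 X15.53 Y25.00 E3.3726
G1 X15.50 Y25.03 E3.3743
G1 X12.85 Y26.13 E3.4936
G1 X10.00 Y26.50 E3.6131
G1 X7.15 Y26.13 E3.7326
G1 X4.50 Y25.03 E3.8519
G1 X4.47 Y25.00 E3.8537
G1 X0.00 Y25.00 E4.0395
G1 X0.00 Y19.86 E4.2532
G1 X-0.63 Y18.35 E4.3212
G1 X-1.00 Y15.50 E4.4407

At z = 12.25 mm: the cube is present — its section is the full 28×25 rectangle; the cube at (10.5, 9) is not intersected at this z (z outside [22, 31]); the r=11 cylinder at (10, 15.5) gives a regular 24-gon of circumradius 11 (constant along its height); Taking the union: the regions partially overlap (shared area 359.71 mm²), so overlapping operands fuse into one piece — 1 connected region. The outline is a single polygon with 16 vertices. Extrusion per mm of travel: 0.4 × 0.25 / (π × 0.875²) = 0.041575. Accumulating E over each segment gives final E = 4.4407.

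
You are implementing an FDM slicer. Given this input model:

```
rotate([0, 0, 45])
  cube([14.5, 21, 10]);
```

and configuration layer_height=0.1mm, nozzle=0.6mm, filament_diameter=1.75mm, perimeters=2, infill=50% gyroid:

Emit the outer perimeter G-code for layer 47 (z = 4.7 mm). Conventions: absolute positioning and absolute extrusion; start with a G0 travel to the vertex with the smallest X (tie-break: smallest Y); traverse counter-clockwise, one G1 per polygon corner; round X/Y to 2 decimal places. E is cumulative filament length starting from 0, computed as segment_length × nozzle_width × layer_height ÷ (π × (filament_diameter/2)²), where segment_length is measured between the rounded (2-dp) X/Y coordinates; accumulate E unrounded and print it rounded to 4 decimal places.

G0 X-14.85 Y14.85 Z4.70
G1 X0.00 Y0.00 E0.5239
G1 X10.25 Y10.25 E0.8855
G1 X-4.60 Y25.10 E1.4093
G1 X-14.85 Y14.85 E1.7709

At z = 4.7 mm: the cube (footprint 14.5×21) is included at this height; (whole slice rotated 45° about Z — lengths, areas and connectivity unchanged). The outline is a single polygon with 4 vertices. Extrusion per mm of travel: 0.6 × 0.1 / (π × 0.875²) = 0.024945. Accumulating E over each segment gives final E = 1.7709.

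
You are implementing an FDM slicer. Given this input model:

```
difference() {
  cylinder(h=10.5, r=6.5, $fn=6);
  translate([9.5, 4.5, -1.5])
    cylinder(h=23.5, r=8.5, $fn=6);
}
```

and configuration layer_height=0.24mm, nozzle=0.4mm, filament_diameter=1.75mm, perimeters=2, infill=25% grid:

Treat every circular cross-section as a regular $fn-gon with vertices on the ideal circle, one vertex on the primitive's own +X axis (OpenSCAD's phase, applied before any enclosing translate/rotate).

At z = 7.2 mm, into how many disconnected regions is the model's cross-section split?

1

At z = 7.2 mm: the cylinder: section is a regular 6-gon, circumradius r=6.5; the r=8.5 cylinder at (9.5, 4.5) contributes a regular 6-gon of circumradius 8.5; After the difference (first − rest): starting from the r=6.5 cylinder, the r=8.5 cylinder at (9.5, 4.5) partially overlaps it — only the 19.25 mm² overlap (of its 187.71 mm²) is removed, clipping the outline — 1 connected region. The result has 1 disconnected region.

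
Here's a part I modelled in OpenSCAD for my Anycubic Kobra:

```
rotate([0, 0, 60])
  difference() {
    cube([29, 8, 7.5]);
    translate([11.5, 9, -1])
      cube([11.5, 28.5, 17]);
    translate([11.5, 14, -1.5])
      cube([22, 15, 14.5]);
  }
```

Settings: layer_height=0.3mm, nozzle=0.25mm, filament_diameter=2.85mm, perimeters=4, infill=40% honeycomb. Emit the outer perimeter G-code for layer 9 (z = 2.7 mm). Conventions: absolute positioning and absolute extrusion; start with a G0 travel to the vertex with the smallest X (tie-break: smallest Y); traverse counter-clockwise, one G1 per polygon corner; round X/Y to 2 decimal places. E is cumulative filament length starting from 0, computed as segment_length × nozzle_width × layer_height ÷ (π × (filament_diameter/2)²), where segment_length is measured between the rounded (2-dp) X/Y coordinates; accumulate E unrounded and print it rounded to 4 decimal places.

G0 X-6.93 Y4.00 Z2.70
G1 X0.00 Y0.00 E0.0941
G1 X14.50 Y25.11 E0.4350
G1 X7.57 Y29.11 E0.5290
G1 X-6.93 Y4.00 E0.8699

At z = 2.7 mm: the 29×8 cube contributes its full rectangle; the cube at (11.5, 9) is present — its section is the full 11.5×28.5 rectangle; the cube at (11.5, 14) is present — its section is the full 22×15 rectangle; Subtracting the remaining from the first: starting from the 29×8 cube, the 11.5×28.5 cube at (11.5, 9) misses the remaining region (no effect); the 22×15 cube at (11.5, 14) misses the remaining region (no effect) — 1 connected region; (whole slice rotated 60° about Z — lengths, areas and connectivity unchanged). The outline is a single polygon with 4 vertices. Extrusion per mm of travel: 0.25 × 0.3 / (π × 1.425²) = 0.011757. Accumulating E over each segment gives final E = 0.8699.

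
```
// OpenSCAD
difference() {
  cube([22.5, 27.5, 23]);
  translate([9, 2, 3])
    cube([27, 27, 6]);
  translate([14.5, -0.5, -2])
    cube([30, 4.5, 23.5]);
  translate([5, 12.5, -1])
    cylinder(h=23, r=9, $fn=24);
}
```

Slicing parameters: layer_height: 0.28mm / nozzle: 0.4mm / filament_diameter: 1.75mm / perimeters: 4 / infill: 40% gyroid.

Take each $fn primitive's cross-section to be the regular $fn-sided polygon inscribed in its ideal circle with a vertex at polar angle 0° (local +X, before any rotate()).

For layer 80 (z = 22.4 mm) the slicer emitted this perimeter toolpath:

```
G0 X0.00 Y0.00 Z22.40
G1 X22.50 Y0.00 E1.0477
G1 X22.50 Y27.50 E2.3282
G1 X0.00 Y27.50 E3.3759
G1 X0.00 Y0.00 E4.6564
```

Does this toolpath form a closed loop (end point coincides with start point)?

Start point (G0): (0.00, 0.00). End point (last G1): the path returns to the start — closed.

yes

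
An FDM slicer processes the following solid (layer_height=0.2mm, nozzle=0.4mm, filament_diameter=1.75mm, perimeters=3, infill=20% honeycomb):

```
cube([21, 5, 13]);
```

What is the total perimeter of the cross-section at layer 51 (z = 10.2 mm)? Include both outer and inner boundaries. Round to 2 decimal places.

At z = 10.2 mm: the 21×5 cube contributes its full rectangle (perimeter 52.00 mm). Overall, the cross-section is a single solid region. Total boundary length (outer) = 52.00 mm.

52.00 mm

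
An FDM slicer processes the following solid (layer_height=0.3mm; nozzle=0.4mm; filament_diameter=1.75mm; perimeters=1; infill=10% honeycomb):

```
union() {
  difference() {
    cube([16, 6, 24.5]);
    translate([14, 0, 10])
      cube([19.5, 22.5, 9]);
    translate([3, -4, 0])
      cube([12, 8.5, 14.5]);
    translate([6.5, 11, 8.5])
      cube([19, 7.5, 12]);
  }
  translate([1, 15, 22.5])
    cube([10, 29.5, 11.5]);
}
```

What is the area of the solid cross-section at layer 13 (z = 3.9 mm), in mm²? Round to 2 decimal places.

At z = 3.9 mm: the cube is present — its section is the full 16×6 rectangle (area 96.00 mm²); the cube at (14, 0) is absent (z outside [10, 19]); the cube at (3, -4) (footprint 12×8.5) is included at this height (area 102.00 mm²); the cube at (6.5, 11) is absent (z outside [8.5, 20.5]); After the difference (first − rest): starting from the 16×6 cube (96.00 mm²), the 12×8.5 cube at (3, -4) partially overlaps it — only the 54.00 mm² overlap (of its 102.00 mm²) is removed, clipping the outline — area = 42.00 mm²; the cube at (1, 15) is absent (z outside [22.5, 34]); Merging all regions: only the result so far is present, so the union is just that shape — area = 42.00 mm². Overall, the cross-section is a single solid region. Net area = 42.00 mm².

42.00 mm²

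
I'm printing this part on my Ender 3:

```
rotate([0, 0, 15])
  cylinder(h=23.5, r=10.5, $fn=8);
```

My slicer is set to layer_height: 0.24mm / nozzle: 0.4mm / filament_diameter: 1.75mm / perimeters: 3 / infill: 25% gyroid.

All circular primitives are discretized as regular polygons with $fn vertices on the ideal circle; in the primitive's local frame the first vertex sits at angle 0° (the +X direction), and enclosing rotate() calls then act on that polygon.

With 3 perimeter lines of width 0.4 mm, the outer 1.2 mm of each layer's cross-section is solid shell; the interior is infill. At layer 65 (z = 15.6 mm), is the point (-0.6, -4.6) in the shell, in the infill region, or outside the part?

At z = 15.6 mm: the r=10.5 cylinder gives a regular 8-gon of circumradius 10.5 (constant along its height); (whole slice rotated 15° about Z — lengths, areas and connectivity unchanged). Overall, the cross-section is a single solid region. Undo the 15° rotation: the query point maps to (-1.770, -4.288) in the un-rotated model frame. The nearest boundary edge runs (-7.42, -7.42)→(-0.00, -10.50); distance from the point to it = 5.06 mm. The point is inside the cross-section and 5.06 mm from the nearest boundary — more than the 1.2 mm shell width (3 × 0.4), so it's in the infill interior.

infill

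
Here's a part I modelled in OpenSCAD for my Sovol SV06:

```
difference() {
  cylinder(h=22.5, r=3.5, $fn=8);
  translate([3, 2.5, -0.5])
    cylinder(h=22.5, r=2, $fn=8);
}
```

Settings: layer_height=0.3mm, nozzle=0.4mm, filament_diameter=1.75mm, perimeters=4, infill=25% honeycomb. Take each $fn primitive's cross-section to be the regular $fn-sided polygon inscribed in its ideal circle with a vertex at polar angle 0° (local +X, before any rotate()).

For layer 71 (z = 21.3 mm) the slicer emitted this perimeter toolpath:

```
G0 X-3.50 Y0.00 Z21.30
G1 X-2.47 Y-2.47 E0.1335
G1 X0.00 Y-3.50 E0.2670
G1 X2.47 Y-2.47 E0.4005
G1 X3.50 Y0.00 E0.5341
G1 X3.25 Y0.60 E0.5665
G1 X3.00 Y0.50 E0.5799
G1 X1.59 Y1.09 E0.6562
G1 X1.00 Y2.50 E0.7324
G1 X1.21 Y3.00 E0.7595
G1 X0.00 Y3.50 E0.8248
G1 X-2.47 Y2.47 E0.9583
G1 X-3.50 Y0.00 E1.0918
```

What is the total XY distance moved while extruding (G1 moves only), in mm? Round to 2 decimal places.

21.88 mm

Sum the Euclidean lengths of each G1 segment: total = 21.88 mm.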